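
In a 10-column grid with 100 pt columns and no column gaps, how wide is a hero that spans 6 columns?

6-column span = 6·100 = 600 pt.

600 pt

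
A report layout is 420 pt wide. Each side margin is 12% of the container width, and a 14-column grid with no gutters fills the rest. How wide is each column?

22.8 pt

Each margin = 12% of 420 = 50.4 pt; content = 420 − 2·50.4 = 319.2 pt.
14c = 319.2 → c = 22.8 pt.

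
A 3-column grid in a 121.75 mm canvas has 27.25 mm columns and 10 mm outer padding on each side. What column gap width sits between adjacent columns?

10 mm

Content width = 121.75 − 2·10 = 101.75 mm.
3·27.25 + 2g = 101.75 → 2g = 20 → g = 10 mm.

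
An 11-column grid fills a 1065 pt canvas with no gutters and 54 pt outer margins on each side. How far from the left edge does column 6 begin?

489 pt

Inside the margins: 1065 − 108 = 957 pt.
11c = 957 → c = 87 pt.
Column 6 starts at margin + 5·(column + gutter) = 54 + 5·87 = 489 pt.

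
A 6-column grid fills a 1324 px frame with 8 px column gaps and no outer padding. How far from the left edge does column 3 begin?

Subtracting 5 column gaps of 8 leaves 1284 for 6 columns, so c = 214 px.
No margin, so column 3 starts at 2·(column + gutter) = 2·222 = 444 px.

444 px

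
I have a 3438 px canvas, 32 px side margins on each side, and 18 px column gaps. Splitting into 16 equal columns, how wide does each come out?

Content width = 3438 − 2·32 = 3374 px.
Subtracting 15 column gaps of 18 leaves 3104 for 16 columns, so c = 194 px.

194 px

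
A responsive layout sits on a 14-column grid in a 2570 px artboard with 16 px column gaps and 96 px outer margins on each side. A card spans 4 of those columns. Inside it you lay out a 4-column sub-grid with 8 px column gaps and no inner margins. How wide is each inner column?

161 px

Take off 192 px of margins, leaving 2378 px.
14c + 13·16 = 2378 → 14c = 2170 → c = 155 px.
4 columns plus 3 column gaps: 620 + 48 = 668 px.
668 − 3·8 = 644; ÷4 gives d = 161 px.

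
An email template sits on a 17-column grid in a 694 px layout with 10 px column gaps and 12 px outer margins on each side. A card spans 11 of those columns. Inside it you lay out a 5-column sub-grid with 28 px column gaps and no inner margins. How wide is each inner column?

Outer content = 694 − 2·12 = 670 px.
17 columns + 16 column gaps: 17c + 16·10 = 670.
17c = 670 − 160 = 510, so c = 30 px.
11-column span = 11·30 + 10·10 = 430 px.
5 columns + 4 column gaps: 5d + 4·28 = 430.
5d = 430 − 112 = 318, so d = 63.6 px.

63.6 px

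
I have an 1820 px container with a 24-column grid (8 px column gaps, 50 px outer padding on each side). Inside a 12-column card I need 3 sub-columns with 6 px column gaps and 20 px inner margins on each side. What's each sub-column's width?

Subtract both margins: 1820 − 2·50 = 1720 px.
Subtracting 23 column gaps of 8 leaves 1536 for 24 columns, so c = 64 px.
12-column span = 12·64 + 11·8 = 856 px.
Inner content = 856 − 2·20 = 816 px.
816 − 2·6 = 804; ÷3 gives d = 268 px.

268 px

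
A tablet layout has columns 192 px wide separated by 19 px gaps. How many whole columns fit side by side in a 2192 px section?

k columns need k·192 + (k−1)·19 = k·211 − 19.
k·211 − 19 ≤ 2192 → k ≤ 2211 / 211 ≈ 10.48, so k = 10.

10 columns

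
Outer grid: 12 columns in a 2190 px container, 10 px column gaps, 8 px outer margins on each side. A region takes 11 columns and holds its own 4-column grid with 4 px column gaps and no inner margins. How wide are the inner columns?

Subtract both margins: 2190 − 2·8 = 2174 px.
2174 − 11·10 = 2064; ÷12 gives c = 172 px.
11-column span = 11·172 + 10·10 = 1992 px.
4d + 3·4 = 1992 → 4d = 1980 → d = 495 px.

495 px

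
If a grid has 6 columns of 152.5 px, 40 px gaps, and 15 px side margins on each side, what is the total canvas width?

Adding margins, columns and gutters: 30 + 915 + 200 = 1145 px.

1145 px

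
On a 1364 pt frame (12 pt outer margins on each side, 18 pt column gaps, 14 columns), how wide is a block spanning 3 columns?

Take off 24 pt of margins, leaving 1340 pt.
14c + 13·18 = 1340 → 14c = 1106 → c = 79 pt.
Span of 3: 3·79 + 2·18 = 237 + 36 = 273 pt.

273 pt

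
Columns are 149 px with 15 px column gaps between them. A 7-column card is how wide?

1133 px

7-column span = 7·149 + 6·15 = 1133 px.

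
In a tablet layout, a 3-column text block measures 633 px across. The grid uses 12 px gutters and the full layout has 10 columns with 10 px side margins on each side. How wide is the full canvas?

2158 px

3c + 2·12 = 633 → 3c = 609 → c = 203 px.
Total width: 2·10 + 10·203 + 9·12 = 2158 px.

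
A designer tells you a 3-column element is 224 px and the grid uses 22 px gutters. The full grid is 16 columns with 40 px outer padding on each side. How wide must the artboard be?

1370 px

224 − 2·22 = 180; ÷3 gives c = 60 px.
Total width: 2·40 + 16·60 + 15·22 = 1370 px.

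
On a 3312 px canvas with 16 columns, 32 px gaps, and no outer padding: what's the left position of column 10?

16c + 15·32 = 3312 → 16c = 2832 → c = 177 px.
Each column+gutter stride is 209 px; with no margin, 9 of them is 1881 px.

1881 px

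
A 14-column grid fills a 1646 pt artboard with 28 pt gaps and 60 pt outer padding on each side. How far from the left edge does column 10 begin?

Content = 1646 − 2·60 = 1526 pt.
Subtracting 13 gaps of 28 leaves 1162 for 14 columns, so c = 83 pt.
Column 10 starts at margin + 9·(column + gutter) = 60 + 9·111 = 1059 pt.

1059 pt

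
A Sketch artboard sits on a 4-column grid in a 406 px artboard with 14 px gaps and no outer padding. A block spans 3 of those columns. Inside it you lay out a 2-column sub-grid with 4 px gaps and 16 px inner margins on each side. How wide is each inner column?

132.5 px

4c + 3·14 = 406 → 4c = 364 → c = 91 px.
3 columns plus 2 gaps: 273 + 28 = 301 px.
Inner content = 301 − 2·16 = 269 px.
Subtracting 1 gap of 4 leaves 265 for 2 columns, so d = 132.5 px.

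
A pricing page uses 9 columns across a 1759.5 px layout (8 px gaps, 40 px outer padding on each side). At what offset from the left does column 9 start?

Inside the margins: 1759.5 − 80 = 1679.5 px.
9c + 8·8 = 1679.5 → 9c = 1615.5 → c = 179.5 px.
Before column 9: the margin + 8 columns + 8 gaps.
Offset = 40 + 8·(179.5 + 8) = 40 + 1500 = 1540 px.

1540 px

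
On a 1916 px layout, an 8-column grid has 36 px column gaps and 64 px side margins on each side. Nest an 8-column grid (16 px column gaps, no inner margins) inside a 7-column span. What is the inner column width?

181 px

Outer content = 1916 − 2·64 = 1788 px.
8c + 7·36 = 1788 → 8c = 1536 → c = 192 px.
Span of 7: 7·192 + 6·36 = 1344 + 216 = 1560 px.
Subtracting 7 column gaps of 16 leaves 1448 for 8 columns, so d = 181 px.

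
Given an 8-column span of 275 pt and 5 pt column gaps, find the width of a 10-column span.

345 pt

275 − 7·5 = 240; ÷8 gives c = 30 pt.
Span of 10: 10·30 + 9·5 = 300 + 45 = 345 pt.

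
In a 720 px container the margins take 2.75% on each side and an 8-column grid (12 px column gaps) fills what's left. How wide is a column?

74.55 px

Margins: 2.75% × 720 = 19.8 px each, so content = 720 − 39.6 = 680.4 px.
8 columns + 7 column gaps: 8c + 7·12 = 680.4.
8c = 680.4 − 84 = 596.4, so c = 74.55 px.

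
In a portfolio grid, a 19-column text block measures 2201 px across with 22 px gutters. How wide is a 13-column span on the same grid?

1499 px

Subtracting 18 gutters of 22 leaves 1805 for 19 columns, so c = 95 px.
13 columns plus 12 gutters: 1235 + 264 = 1499 px.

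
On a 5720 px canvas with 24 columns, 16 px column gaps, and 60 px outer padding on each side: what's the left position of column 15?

Content = 5720 − 2·60 = 5600 px.
24 columns + 23 column gaps: 24c + 23·16 = 5600.
24c = 5600 − 368 = 5232, so c = 218 px.
Before column 15: the margin + 14 columns + 14 column gaps.
Offset = 60 + 14·(218 + 16) = 60 + 3276 = 3336 px.

3336 px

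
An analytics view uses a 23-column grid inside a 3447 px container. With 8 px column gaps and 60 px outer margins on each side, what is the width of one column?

137 px

Inside the margins: 3447 − 120 = 3327 px.
3327 − 22·8 = 3151; ÷23 gives c = 137 px.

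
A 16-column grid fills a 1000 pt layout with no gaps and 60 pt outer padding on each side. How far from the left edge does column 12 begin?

665 pt

Take off 120 pt of margins, leaving 880 pt.
With no gaps, each column is 880/16 = 55 pt.
Before column 12: the margin + 11 columns + 11 gaps.
Offset = 60 + 11·(55 + 0) = 60 + 605 = 665 pt.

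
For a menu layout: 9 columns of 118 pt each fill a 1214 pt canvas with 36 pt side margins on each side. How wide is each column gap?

Inside the margins: 1214 − 72 = 1142 pt.
9·118 + 8g = 1142 → 8g = 80 → g = 10 pt.

10 pt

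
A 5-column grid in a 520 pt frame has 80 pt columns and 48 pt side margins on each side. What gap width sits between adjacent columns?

Content width = 520 − 2·48 = 424 pt.
5·80 + 4g = 424 → 4g = 24 → g = 6 pt.

6 pt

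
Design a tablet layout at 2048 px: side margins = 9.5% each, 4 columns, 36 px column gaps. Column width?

387.72 px

Margins: 9.5% × 2048 = 194.56 px each, so content = 2048 − 389.12 = 1658.88 px.
4c + 3·36 = 1658.88 → 4c = 1550.88 → c = 387.72 px.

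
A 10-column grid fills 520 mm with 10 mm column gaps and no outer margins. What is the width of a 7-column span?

Subtracting 9 column gaps of 10 leaves 430 for 10 columns, so c = 43 mm.
7 columns plus 6 column gaps: 301 + 60 = 361 mm.

361 mm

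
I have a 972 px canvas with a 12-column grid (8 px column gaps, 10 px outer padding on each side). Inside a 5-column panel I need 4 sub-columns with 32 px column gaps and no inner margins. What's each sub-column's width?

74 px

Inside the margins: 972 − 20 = 952 px.
12 columns + 11 column gaps: 12c + 11·8 = 952.
12c = 952 − 88 = 864, so c = 72 px.
Span of 5: 5·72 + 4·8 = 360 + 32 = 392 px.
Subtracting 3 column gaps of 32 leaves 296 for 4 columns, so d = 74 px.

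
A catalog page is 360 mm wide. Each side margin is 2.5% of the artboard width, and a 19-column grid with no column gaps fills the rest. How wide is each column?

360 × (1 − 2·2.5%) = 360 × 95% = 342 mm for the columns.
342 / 19 = 18 mm per column.

18 mm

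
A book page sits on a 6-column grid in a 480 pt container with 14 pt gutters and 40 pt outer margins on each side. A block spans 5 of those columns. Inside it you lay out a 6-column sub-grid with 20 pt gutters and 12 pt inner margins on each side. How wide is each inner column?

Subtract both margins: 480 − 2·40 = 400 pt.
Subtracting 5 gutters of 14 leaves 330 for 6 columns, so c = 55 pt.
5-column span = 5·55 + 4·14 = 331 pt.
Inner content = 331 − 2·12 = 307 pt.
307 − 5·20 = 207; ÷6 gives d = 34.5 pt.

34.5 pt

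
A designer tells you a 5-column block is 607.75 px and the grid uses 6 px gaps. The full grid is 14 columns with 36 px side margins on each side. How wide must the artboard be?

1784.5 px

5c + 4·6 = 607.75 → 5c = 583.75 → c = 116.75 px.
Artboard = 2·36 + 14·116.75 + 13·6 = 72 + 1634.5 + 78 = 1784.5 px.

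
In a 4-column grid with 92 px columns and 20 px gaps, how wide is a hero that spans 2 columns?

204 px

2-column span = 2·92 + 1·20 = 204 px.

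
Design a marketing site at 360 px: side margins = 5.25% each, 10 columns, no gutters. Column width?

32.22 px

Each margin = 5.25% of 360 = 18.9 px; content = 360 − 2·18.9 = 322.2 px.
With no gutters, each column is 322.2/10 = 32.22 px.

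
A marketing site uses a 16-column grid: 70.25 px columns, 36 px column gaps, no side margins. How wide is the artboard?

1664 px

Total width: 16·70.25 + 15·36 = 1664 px.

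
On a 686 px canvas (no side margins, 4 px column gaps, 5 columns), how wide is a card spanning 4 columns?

548 px

686 − 4·4 = 670; ÷5 gives c = 134 px.
4-column span = 4·134 + 3·4 = 548 px.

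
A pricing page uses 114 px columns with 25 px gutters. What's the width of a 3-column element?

3-column span = 3·114 + 2·25 = 392 px.

392 px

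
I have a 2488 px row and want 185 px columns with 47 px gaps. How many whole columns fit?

k columns need k·185 + (k−1)·47 = k·232 − 47.
k·232 − 47 ≤ 2488 → k ≤ 2535 / 232 ≈ 10.93, so k = 10.

10 columns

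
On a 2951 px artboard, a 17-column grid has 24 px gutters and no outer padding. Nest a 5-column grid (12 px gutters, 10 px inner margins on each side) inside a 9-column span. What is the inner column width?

296.6 px

Subtracting 16 gutters of 24 leaves 2567 for 17 columns, so c = 151 px.
9 columns plus 8 gutters: 1359 + 192 = 1551 px.
Inner content = 1551 − 2·10 = 1531 px.
1531 − 4·12 = 1483; ÷5 gives d = 296.6 px.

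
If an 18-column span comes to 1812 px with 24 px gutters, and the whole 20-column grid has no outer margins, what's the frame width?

2016 px

18 columns + 17 gutters: 18c + 17·24 = 1812.
18c = 1812 − 408 = 1404, so c = 78 px.
Total width: 20·78 + 19·24 = 2016 px.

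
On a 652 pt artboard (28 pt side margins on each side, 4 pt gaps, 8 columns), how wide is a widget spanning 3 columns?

Inside the margins: 652 − 56 = 596 pt.
8 columns + 7 gaps: 8c + 7·4 = 596.
8c = 596 − 28 = 568, so c = 71 pt.
3-column span = 3·71 + 2·4 = 221 pt.

221 pt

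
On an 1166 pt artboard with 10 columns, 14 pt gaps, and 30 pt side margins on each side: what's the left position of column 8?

Inside the margins: 1166 − 60 = 1106 pt.
Subtracting 9 gaps of 14 leaves 980 for 10 columns, so c = 98 pt.
Column 8 starts at margin + 7·(column + gutter) = 30 + 7·112 = 814 pt.

814 pt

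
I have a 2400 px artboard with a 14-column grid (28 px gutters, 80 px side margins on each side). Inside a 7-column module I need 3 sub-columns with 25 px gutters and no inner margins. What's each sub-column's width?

352 px

Inside the margins: 2400 − 160 = 2240 px.
14c + 13·28 = 2240 → 14c = 1876 → c = 134 px.
7-column span = 7·134 + 6·28 = 1106 px.
3d + 2·25 = 1106 → 3d = 1056 → d = 352 px.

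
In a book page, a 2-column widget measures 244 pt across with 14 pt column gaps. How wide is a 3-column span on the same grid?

373 pt

Subtracting 1 column gap of 14 leaves 230 for 2 columns, so c = 115 pt.
Span of 3: 3·115 + 2·14 = 345 + 28 = 373 pt.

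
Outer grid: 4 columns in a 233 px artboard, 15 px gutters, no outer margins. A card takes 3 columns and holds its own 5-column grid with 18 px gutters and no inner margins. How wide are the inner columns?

4 columns + 3 gutters: 4c + 3·15 = 233.
4c = 233 − 45 = 188, so c = 47 px.
Span of 3: 3·47 + 2·15 = 141 + 30 = 171 px.
5 columns + 4 gutters: 5d + 4·18 = 171.
5d = 171 − 72 = 99, so d = 19.8 px.

19.8 px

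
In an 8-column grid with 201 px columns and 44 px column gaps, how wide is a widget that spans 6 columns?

1426 px

6 columns plus 5 column gaps: 1206 + 220 = 1426 px.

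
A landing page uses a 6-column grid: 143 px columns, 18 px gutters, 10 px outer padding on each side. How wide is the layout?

968 px

Layout = 2·10 + 6·143 + 5·18 = 20 + 858 + 90 = 968 px.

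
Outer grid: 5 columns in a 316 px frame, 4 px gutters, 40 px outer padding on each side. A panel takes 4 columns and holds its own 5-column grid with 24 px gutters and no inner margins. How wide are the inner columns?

18.4 px

Subtract both margins: 316 − 2·40 = 236 px.
236 − 4·4 = 220; ÷5 gives c = 44 px.
4-column span = 4·44 + 3·4 = 188 px.
188 − 4·24 = 92; ÷5 gives d = 18.4 px.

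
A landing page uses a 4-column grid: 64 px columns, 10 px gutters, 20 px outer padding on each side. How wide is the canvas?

Canvas = 2·20 + 4·64 + 3·10 = 40 + 256 + 30 = 326 px.

326 px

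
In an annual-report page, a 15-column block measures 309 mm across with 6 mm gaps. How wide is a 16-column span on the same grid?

15 columns + 14 gaps: 15c + 14·6 = 309.
15c = 309 − 84 = 225, so c = 15 mm.
Span of 16: 16·15 + 15·6 = 240 + 90 = 330 mm.

330 mm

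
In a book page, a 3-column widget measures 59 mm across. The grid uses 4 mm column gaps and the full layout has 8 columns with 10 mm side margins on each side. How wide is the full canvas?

184 mm

3 columns + 2 column gaps: 3c + 2·4 = 59.
3c = 59 − 8 = 51, so c = 17 mm.
Canvas = 2·10 + 8·17 + 7·4 = 20 + 136 + 28 = 184 mm.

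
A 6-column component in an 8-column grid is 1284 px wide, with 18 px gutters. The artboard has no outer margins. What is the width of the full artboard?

1284 − 5·18 = 1194; ÷6 gives c = 199 px.
Summing: 1592 + 126 = 1718 px.

1718 px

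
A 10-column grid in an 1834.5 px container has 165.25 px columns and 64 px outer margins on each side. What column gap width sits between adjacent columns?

Content width = 1834.5 − 2·64 = 1706.5 px.
10·165.25 + 9g = 1706.5 → 9g = 54 → g = 6 px.

6 px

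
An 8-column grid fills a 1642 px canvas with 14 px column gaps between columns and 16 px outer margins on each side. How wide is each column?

189 px

Take off 32 px of margins, leaving 1610 px.
8 columns + 7 column gaps: 8c + 7·14 = 1610.
8c = 1610 − 98 = 1512, so c = 189 px.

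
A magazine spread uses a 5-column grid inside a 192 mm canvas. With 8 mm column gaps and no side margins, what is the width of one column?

32 mm

192 − 4·8 = 160; ÷5 gives c = 32 mm.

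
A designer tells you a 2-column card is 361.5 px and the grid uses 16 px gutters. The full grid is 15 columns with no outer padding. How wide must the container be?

2815.25 px

2c + 1·16 = 361.5 → 2c = 345.5 → c = 172.75 px.
Container = 15·172.75 + 14·16 = 2591.25 + 224 = 2815.25 px.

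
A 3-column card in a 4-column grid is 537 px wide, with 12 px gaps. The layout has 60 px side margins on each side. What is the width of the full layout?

537 − 2·12 = 513; ÷3 gives c = 171 px.
Layout = 2·60 + 4·171 + 3·12 = 120 + 684 + 36 = 840 px.

840 px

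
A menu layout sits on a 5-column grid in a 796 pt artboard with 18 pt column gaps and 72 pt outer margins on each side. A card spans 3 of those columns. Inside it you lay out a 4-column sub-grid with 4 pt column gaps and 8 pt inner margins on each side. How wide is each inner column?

Subtract both margins: 796 − 2·72 = 652 pt.
5 columns + 4 column gaps: 5c + 4·18 = 652.
5c = 652 − 72 = 580, so c = 116 pt.
3 columns plus 2 column gaps: 348 + 36 = 384 pt.
Inner content = 384 − 2·8 = 368 pt.
368 − 3·4 = 356; ÷4 gives d = 89 pt.

89 pt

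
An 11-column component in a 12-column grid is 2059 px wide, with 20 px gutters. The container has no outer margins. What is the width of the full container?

11 columns + 10 gutters: 11c + 10·20 = 2059.
11c = 2059 − 200 = 1859, so c = 169 px.
Container = 12·169 + 11·20 = 2028 + 220 = 2248 px.

2248 px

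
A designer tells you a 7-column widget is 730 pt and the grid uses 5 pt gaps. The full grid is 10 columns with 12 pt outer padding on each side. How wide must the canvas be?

1069 pt

Subtracting 6 gaps of 5 leaves 700 for 7 columns, so c = 100 pt.
Total width: 2·12 + 10·100 + 9·5 = 1069 pt.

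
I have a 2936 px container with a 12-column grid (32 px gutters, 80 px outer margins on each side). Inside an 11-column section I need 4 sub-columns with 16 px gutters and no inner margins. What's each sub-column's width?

623.5 px

Take off 160 px of margins, leaving 2776 px.
12c + 11·32 = 2776 → 12c = 2424 → c = 202 px.
11-column span = 11·202 + 10·32 = 2542 px.
Subtracting 3 gutters of 16 leaves 2494 for 4 columns, so d = 623.5 px.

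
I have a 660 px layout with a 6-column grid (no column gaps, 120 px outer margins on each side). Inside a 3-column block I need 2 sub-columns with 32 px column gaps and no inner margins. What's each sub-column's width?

Inside the margins: 660 − 240 = 420 px.
With no column gaps, each column is 420/6 = 70 px.
3-column span = 3·70 = 210 px.
2 columns + 1 column gap: 2d + 1·32 = 210.
2d = 210 − 32 = 178, so d = 89 px.

89 px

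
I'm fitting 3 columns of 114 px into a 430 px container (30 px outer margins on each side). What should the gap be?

14 px

Subtract both margins: 430 − 2·30 = 370 px.
Columns use 342 px, leaving 28 px across 2 gaps = 14 px each.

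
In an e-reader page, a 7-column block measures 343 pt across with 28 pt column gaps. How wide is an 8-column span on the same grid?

7c + 6·28 = 343 → 7c = 175 → c = 25 pt.
8-column span = 8·25 + 7·28 = 396 pt.

396 pt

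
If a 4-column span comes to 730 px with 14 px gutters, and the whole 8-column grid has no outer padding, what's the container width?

1474 px

Subtracting 3 gutters of 14 leaves 688 for 4 columns, so c = 172 px.
Container = 8·172 + 7·14 = 1376 + 98 = 1474 px.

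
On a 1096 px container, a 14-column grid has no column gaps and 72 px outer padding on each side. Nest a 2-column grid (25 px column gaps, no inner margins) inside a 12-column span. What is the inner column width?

Inside the margins: 1096 − 144 = 952 px.
952 / 14 = 68 px per column.
12-column span = 12·68 = 816 px.
816 − 1·25 = 791; ÷2 gives d = 395.5 px.

395.5 px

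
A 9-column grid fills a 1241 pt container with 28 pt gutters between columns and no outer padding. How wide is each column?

Subtracting 8 gutters of 28 leaves 1017 for 9 columns, so c = 113 pt.

113 pt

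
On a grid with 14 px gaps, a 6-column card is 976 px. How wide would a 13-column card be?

2131 px

6 columns + 5 gaps: 6c + 5·14 = 976.
6c = 976 − 70 = 906, so c = 151 px.
Span of 13: 13·151 + 12·14 = 1963 + 168 = 2131 px.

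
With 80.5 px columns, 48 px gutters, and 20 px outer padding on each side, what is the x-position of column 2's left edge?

148.5 px

Column 2 starts at margin + 1·(column + gutter) = 20 + 1·128.5 = 148.5 px.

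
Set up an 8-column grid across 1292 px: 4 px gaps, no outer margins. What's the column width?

158 px

8c + 7·4 = 1292 → 8c = 1264 → c = 158 px.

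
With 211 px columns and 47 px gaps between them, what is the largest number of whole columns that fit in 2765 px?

10 columns: 10·211 + 9·47 = 2533 px ≤ 2765.
11 columns: 2791 px > 2765. So 10.

10 columns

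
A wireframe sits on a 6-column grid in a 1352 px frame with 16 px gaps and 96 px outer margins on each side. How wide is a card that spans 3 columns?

572 px

Content width = 1352 − 2·96 = 1160 px.
6c + 5·16 = 1160 → 6c = 1080 → c = 180 px.
3 columns plus 2 gaps: 540 + 32 = 572 px.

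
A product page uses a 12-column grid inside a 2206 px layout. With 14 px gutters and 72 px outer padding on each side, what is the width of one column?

Subtract both margins: 2206 − 2·72 = 2062 px.
12c + 11·14 = 2062 → 12c = 1908 → c = 159 px.

159 px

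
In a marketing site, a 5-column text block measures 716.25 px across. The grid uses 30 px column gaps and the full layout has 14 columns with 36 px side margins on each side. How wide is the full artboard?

5 columns + 4 column gaps: 5c + 4·30 = 716.25.
5c = 716.25 − 120 = 596.25, so c = 119.25 px.
Total width: 2·36 + 14·119.25 + 13·30 = 2131.5 px.

2131.5 px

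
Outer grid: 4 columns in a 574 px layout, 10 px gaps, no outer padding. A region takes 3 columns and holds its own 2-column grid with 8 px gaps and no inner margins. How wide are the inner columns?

574 − 3·10 = 544; ÷4 gives c = 136 px.
3 columns plus 2 gaps: 408 + 20 = 428 px.
428 − 1·8 = 420; ÷2 gives d = 210 px.

210 px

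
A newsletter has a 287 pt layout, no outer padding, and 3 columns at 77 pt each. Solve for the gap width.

28 pt

3 columns take 3·77 = 231 pt; remaining 56 splits into 2 gaps.
g = 56 / 2 = 28 pt.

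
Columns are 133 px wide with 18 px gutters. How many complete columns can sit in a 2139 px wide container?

14 columns

Each extra column adds 133 + 18 = 151 px.
(2139 + 18) / 151 = 14.28, so 14 columns fit.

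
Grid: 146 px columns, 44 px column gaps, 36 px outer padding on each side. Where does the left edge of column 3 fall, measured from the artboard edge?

416 px

Each column+gutter stride is 190 px; 2 of them past the 36 px margin is 36 + 380 = 416 px.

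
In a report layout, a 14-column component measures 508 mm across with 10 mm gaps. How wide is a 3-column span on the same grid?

Subtracting 13 gaps of 10 leaves 378 for 14 columns, so c = 27 mm.
3-column span = 3·27 + 2·10 = 101 mm.

101 mm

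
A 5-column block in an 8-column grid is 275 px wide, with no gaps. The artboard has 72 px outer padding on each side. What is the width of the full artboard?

5c = 275 → c = 55 px.
Total width: 2·72 + 8·55 = 584 px.

584 px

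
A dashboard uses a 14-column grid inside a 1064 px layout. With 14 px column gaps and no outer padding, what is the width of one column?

63 px

Subtracting 13 column gaps of 14 leaves 882 for 14 columns, so c = 63 px.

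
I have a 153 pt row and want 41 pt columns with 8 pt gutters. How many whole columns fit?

3 columns

k columns need k·41 + (k−1)·8 = k·49 − 8.
k·49 − 8 ≤ 153 → k ≤ 161 / 49 ≈ 3.29, so k = 3.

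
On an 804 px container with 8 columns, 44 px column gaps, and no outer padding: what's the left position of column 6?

8c + 7·44 = 804 → 8c = 496 → c = 62 px.
Before column 6: 5 columns + 5 column gaps.
Offset = 5·(62 + 44) = 5·106 = 530 px.

530 px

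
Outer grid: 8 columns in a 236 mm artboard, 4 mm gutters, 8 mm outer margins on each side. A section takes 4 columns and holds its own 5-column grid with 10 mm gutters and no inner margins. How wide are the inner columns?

Subtract both margins: 236 − 2·8 = 220 mm.
8c + 7·4 = 220 → 8c = 192 → c = 24 mm.
Span of 4: 4·24 + 3·4 = 96 + 12 = 108 mm.
Subtracting 4 gutters of 10 leaves 68 for 5 columns, so d = 13.6 mm.

13.6 mm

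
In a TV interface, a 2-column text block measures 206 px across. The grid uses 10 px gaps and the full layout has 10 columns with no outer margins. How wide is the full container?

2 columns + 1 gap: 2c + 1·10 = 206.
2c = 206 − 10 = 196, so c = 98 px.
Container = 10·98 + 9·10 = 980 + 90 = 1070 px.

1070 px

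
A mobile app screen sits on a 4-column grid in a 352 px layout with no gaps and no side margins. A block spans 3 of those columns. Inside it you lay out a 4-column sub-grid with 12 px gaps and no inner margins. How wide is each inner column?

57 px

With no gaps, each column is 352/4 = 88 px.
3-column span = 3·88 = 264 px.
4d + 3·12 = 264 → 4d = 228 → d = 57 px.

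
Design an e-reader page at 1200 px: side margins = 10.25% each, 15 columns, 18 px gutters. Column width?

Each margin = 10.25% of 1200 = 123 px; content = 1200 − 2·123 = 954 px.
15c + 14·18 = 954 → 15c = 702 → c = 46.8 px.

46.8 px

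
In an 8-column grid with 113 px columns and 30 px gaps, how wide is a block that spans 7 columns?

971 px

Span of 7: 7·113 + 6·30 = 791 + 180 = 971 px.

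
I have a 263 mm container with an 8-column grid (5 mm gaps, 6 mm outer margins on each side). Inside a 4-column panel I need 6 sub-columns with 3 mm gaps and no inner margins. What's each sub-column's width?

Outer content = 263 − 2·6 = 251 mm.
8c + 7·5 = 251 → 8c = 216 → c = 27 mm.
Span of 4: 4·27 + 3·5 = 108 + 15 = 123 mm.
123 − 5·3 = 108; ÷6 gives d = 18 mm.

18 mm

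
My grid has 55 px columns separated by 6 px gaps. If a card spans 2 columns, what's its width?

116 px

2-column span = 2·55 + 1·6 = 116 px.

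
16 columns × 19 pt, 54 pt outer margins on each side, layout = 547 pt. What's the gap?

Inside the margins: 547 − 108 = 439 pt.
16 columns take 16·19 = 304 pt; remaining 135 splits into 15 gaps.
g = 135 / 15 = 9 pt.

9 pt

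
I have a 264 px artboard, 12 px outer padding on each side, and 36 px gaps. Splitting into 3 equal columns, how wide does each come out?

56 px

Content width = 264 − 2·12 = 240 px.
240 − 2·36 = 168; ÷3 gives c = 56 px.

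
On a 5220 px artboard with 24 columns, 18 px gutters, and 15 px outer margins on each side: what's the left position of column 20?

Subtract both margins: 5220 − 2·15 = 5190 px.
5190 − 23·18 = 4776; ÷24 gives c = 199 px.
Before column 20: the margin + 19 columns + 19 gutters.
Offset = 15 + 19·(199 + 18) = 15 + 4123 = 4138 px.

4138 px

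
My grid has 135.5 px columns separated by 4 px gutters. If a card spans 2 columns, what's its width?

2 columns plus 1 gutter: 271 + 4 = 275 px.

275 px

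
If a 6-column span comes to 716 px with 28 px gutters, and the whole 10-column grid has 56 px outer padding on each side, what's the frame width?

716 − 5·28 = 576; ÷6 gives c = 96 px.
Total width: 2·56 + 10·96 + 9·28 = 1324 px.

1324 px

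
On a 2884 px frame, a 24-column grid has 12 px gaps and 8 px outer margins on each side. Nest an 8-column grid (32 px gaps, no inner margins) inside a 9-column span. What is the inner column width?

Outer content = 2884 − 2·8 = 2868 px.
Subtracting 23 gaps of 12 leaves 2592 for 24 columns, so c = 108 px.
9-column span = 9·108 + 8·12 = 1068 px.
8d + 7·32 = 1068 → 8d = 844 → d = 105.5 px.

105.5 px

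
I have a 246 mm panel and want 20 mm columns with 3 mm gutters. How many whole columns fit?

Each extra column adds 20 + 3 = 23 mm.
(246 + 3) / 23 = 10.83, so 10 columns fit.

10 columns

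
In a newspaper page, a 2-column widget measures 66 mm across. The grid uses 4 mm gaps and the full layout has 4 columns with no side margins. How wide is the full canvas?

136 mm

66 − 1·4 = 62; ÷2 gives c = 31 mm.
Summing: 124 + 12 = 136 mm.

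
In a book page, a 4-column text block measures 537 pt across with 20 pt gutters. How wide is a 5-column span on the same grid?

676.25 pt

537 − 3·20 = 477; ÷4 gives c = 119.25 pt.
5-column span = 5·119.25 + 4·20 = 676.25 pt.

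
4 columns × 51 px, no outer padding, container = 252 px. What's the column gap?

16 px

4·51 + 3g = 252 → 3g = 48 → g = 16 px.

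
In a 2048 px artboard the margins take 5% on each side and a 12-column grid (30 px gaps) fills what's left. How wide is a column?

126.1 px

Margins: 5% × 2048 = 102.4 px each, so content = 2048 − 204.8 = 1843.2 px.
Subtracting 11 gaps of 30 leaves 1513.2 for 12 columns, so c = 126.1 px.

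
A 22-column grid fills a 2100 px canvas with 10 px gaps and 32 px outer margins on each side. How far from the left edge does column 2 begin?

125 px

Subtract both margins: 2100 − 2·32 = 2036 px.
22c + 21·10 = 2036 → 22c = 1826 → c = 83 px.
Before column 2: the margin + 1 column + 1 gap.
Offset = 32 + 1·(83 + 10) = 32 + 93 = 125 px.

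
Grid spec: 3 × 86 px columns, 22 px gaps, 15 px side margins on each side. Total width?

332 px

Total width: 2·15 + 3·86 + 2·22 = 332 px.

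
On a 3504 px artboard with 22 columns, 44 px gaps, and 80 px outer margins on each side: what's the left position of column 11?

Take off 160 px of margins, leaving 3344 px.
22c + 21·44 = 3344 → 22c = 2420 → c = 110 px.
Column 11 starts at margin + 10·(column + gutter) = 80 + 10·154 = 1620 px.

1620 px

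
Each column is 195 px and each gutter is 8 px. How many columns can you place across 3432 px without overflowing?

16 columns

Each extra column adds 195 + 8 = 203 px.
(3432 + 8) / 203 = 16.95, so 16 columns fit.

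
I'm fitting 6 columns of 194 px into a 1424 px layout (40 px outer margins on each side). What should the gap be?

36 px

Take off 80 px of margins, leaving 1344 px.
6 columns take 6·194 = 1164 px; remaining 180 splits into 5 gaps.
g = 180 / 5 = 36 px.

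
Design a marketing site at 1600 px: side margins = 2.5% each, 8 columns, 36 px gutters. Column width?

Margins: 2.5% × 1600 = 40 px each, so content = 1600 − 80 = 1520 px.
8 columns + 7 gutters: 8c + 7·36 = 1520.
8c = 1520 − 252 = 1268, so c = 158.5 px.

158.5 px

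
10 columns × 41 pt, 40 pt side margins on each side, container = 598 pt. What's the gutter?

12 pt

Take off 80 pt of margins, leaving 518 pt.
10·41 + 9g = 518 → 9g = 108 → g = 12 pt.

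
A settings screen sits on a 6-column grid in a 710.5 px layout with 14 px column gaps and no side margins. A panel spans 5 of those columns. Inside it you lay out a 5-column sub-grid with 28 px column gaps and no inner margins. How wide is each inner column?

95.55 px

6c + 5·14 = 710.5 → 6c = 640.5 → c = 106.75 px.
5 columns plus 4 column gaps: 533.75 + 56 = 589.75 px.
5 columns + 4 column gaps: 5d + 4·28 = 589.75.
5d = 589.75 − 112 = 477.75, so d = 95.55 px.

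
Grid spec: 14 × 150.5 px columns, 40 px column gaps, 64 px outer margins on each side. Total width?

2755 px

Artboard = 2·64 + 14·150.5 + 13·40 = 128 + 2107 + 520 = 2755 px.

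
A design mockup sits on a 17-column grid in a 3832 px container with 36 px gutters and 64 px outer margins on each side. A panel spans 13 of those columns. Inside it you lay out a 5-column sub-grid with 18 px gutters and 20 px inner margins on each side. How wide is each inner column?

Subtract both margins: 3832 − 2·64 = 3704 px.
3704 − 16·36 = 3128; ÷17 gives c = 184 px.
Span of 13: 13·184 + 12·36 = 2392 + 432 = 2824 px.
Inner content = 2824 − 2·20 = 2784 px.
5 columns + 4 gutters: 5d + 4·18 = 2784.
5d = 2784 − 72 = 2712, so d = 542.4 px.

542.4 px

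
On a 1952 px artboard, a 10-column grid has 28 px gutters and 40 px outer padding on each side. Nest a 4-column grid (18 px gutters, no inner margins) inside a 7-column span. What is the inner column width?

Outer content = 1952 − 2·40 = 1872 px.
10c + 9·28 = 1872 → 10c = 1620 → c = 162 px.
Span of 7: 7·162 + 6·28 = 1134 + 168 = 1302 px.
Subtracting 3 gutters of 18 leaves 1248 for 4 columns, so d = 312 px.

312 px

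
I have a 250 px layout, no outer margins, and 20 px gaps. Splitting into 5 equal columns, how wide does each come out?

34 px

5c + 4·20 = 250 → 5c = 170 → c = 34 px.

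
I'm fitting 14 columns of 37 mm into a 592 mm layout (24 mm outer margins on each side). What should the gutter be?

2 mm

Content width = 592 − 2·24 = 544 mm.
Columns use 518 mm, leaving 26 mm across 13 gutters = 2 mm each.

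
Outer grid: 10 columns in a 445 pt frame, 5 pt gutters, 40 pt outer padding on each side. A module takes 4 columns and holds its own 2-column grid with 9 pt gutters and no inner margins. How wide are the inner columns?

Outer content = 445 − 2·40 = 365 pt.
10c + 9·5 = 365 → 10c = 320 → c = 32 pt.
Span of 4: 4·32 + 3·5 = 128 + 15 = 143 pt.
2d + 1·9 = 143 → 2d = 134 → d = 67 pt.

67 pt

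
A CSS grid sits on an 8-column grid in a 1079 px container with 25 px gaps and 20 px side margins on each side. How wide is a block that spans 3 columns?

Inside the margins: 1079 − 40 = 1039 px.
1039 − 7·25 = 864; ÷8 gives c = 108 px.
3 columns plus 2 gaps: 324 + 50 = 374 px.

374 px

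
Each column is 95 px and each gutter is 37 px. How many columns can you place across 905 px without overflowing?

7 columns

Each extra column adds 95 + 37 = 132 px.
(905 + 37) / 132 = 7.14, so 7 columns fit.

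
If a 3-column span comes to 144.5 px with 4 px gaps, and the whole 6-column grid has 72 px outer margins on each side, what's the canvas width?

437 px

Subtracting 2 gaps of 4 leaves 136.5 for 3 columns, so c = 45.5 px.
Adding margins, columns and gutters: 144 + 273 + 20 = 437 px.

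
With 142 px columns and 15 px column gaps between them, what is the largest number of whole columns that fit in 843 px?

5 columns: 5·142 + 4·15 = 770 px ≤ 843.
6 columns: 927 px > 843. So 5.

5 columns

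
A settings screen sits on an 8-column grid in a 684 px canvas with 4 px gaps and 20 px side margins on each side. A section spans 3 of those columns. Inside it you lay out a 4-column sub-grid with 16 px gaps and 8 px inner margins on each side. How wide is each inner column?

43.75 px

Outer content = 684 − 2·20 = 644 px.
Subtracting 7 gaps of 4 leaves 616 for 8 columns, so c = 77 px.
3-column span = 3·77 + 2·4 = 239 px.
Inner content = 239 − 2·8 = 223 px.
223 − 3·16 = 175; ÷4 gives d = 43.75 px.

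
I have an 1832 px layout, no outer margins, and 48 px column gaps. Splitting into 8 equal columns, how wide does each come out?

Subtracting 7 column gaps of 48 leaves 1496 for 8 columns, so c = 187 px.

187 px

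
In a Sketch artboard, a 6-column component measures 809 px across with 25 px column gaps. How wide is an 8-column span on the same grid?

6c + 5·25 = 809 → 6c = 684 → c = 114 px.
Span of 8: 8·114 + 7·25 = 912 + 175 = 1087 px.

1087 px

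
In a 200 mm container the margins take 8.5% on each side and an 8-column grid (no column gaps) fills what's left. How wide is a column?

Margins: 8.5% × 200 = 17 mm each, so content = 200 − 34 = 166 mm.
8c = 166 → c = 20.75 mm.

20.75 mm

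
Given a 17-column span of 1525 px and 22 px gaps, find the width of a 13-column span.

1525 − 16·22 = 1173; ÷17 gives c = 69 px.
13 columns plus 12 gaps: 897 + 264 = 1161 px.

1161 px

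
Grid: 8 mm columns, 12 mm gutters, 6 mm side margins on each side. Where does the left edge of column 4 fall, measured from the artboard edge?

66 mm

Column 4 starts at margin + 3·(column + gutter) = 6 + 3·20 = 66 mm.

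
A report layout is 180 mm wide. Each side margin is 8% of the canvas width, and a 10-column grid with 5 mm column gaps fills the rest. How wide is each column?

10.62 mm

180 × (1 − 2·8%) = 180 × 84% = 151.2 mm for the columns.
10c + 9·5 = 151.2 → 10c = 106.2 → c = 10.62 mm.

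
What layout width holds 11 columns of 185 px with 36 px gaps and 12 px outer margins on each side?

Adding margins, columns and gutters: 24 + 2035 + 360 = 2419 px.

2419 px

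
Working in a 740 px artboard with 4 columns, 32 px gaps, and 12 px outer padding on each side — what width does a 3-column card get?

Content width = 740 − 2·12 = 716 px.
4 columns + 3 gaps: 4c + 3·32 = 716.
4c = 716 − 96 = 620, so c = 155 px.
3 columns plus 2 gaps: 465 + 64 = 529 px.

529 px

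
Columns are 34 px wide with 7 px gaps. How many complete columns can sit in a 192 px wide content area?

Each extra column adds 34 + 7 = 41 px.
(192 + 7) / 41 = 4.85, so 4 columns fit.

4 columns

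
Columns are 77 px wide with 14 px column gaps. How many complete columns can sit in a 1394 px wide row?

15 columns: 15·77 + 14·14 = 1351 px ≤ 1394.
16 columns: 1442 px > 1394. So 15.

15 columns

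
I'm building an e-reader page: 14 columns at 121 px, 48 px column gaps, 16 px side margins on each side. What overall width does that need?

2350 px

Layout = 2·16 + 14·121 + 13·48 = 32 + 1694 + 624 = 2350 px.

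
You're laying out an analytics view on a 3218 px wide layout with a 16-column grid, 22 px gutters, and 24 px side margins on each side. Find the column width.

Take off 48 px of margins, leaving 3170 px.
Subtracting 15 gutters of 22 leaves 2840 for 16 columns, so c = 177.5 px.

177.5 px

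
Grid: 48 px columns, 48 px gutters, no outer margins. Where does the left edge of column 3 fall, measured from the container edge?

192 px

Before column 3: 2 columns + 2 gutters.
Offset = 2·(48 + 48) = 2·96 = 192 px.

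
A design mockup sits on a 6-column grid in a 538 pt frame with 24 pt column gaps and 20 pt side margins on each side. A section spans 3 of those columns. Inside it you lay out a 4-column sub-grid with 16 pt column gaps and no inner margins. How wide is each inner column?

Outer content = 538 − 2·20 = 498 pt.
Subtracting 5 column gaps of 24 leaves 378 for 6 columns, so c = 63 pt.
3-column span = 3·63 + 2·24 = 237 pt.
4d + 3·16 = 237 → 4d = 189 → d = 47.25 pt.

47.25 pt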